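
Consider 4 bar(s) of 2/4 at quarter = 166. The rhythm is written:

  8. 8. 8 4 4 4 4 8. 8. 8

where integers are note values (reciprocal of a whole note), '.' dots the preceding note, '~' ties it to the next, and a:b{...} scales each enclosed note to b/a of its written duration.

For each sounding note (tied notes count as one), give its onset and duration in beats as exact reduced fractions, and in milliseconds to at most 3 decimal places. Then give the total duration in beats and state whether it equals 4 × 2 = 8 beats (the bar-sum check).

1) 0.0ms=0b +271.084ms=3/4b
2) 271.084ms=3/4b +271.084ms=3/4b
3) 542.169ms=3/2b +180.723ms=1/2b
4) 722.892ms=2b +361.446ms=1b
5) 1084.337ms=3b +361.446ms=1b
6) 1445.783ms=4b +361.446ms=1b
7) 1807.229ms=5b +361.446ms=1b
8) 2168.675ms=6b +271.084ms=3/4b
9) 2439.759ms=27/4b +271.084ms=3/4b
10) 2710.843ms=15/2b +180.723ms=1/2b
Σ=8b of 8 (166bpm 2/4) — PASS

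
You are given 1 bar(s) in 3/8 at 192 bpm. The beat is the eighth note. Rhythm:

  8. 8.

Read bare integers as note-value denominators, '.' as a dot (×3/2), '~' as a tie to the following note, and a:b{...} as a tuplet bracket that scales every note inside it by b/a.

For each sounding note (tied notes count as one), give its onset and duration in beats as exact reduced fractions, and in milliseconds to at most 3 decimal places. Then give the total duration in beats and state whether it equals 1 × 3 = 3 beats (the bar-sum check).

1) 0.0ms=0b +468.75ms=3/2b
2) 468.75ms=3/2b +468.75ms=3/2b
Σ=3b of 3 (192bpm 3/8) — PASS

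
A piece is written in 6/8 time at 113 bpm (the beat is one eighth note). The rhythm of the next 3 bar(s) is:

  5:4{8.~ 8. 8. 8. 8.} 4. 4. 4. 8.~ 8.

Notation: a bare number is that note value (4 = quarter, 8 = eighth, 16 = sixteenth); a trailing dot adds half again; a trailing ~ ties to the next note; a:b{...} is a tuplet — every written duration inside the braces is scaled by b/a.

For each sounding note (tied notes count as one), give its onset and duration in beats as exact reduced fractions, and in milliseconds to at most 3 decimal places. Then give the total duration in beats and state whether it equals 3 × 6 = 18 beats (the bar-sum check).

1) 0.0ms=0b +1274.336ms=12/5b
2) 1274.336ms=12/5b +637.168ms=6/5b
3) 1911.504ms=18/5b +637.168ms=6/5b
4) 2548.673ms=24/5b +637.168ms=6/5b
5) 3185.841ms=6b +1592.92ms=3b
6) 4778.761ms=9b +1592.92ms=3b
7) 6371.681ms=12b +1592.92ms=3b
8) 7964.602ms=15b +1592.92ms=3b
Σ=18b of 18 (113bpm 6/8) — PASS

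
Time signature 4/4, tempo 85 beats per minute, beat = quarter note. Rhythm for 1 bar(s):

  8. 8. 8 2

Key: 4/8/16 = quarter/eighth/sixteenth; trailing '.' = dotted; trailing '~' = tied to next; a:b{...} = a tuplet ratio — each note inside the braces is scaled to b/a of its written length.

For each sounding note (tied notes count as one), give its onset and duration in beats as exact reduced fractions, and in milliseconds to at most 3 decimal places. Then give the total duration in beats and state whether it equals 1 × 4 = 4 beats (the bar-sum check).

1) 0.0ms=0b +529.412ms=3/4b
2) 529.412ms=3/4b +529.412ms=3/4b
3) 1058.824ms=3/2b +352.941ms=1/2b
4) 1411.765ms=2b +1411.765ms=2b
Σ=4b of 4 (85bpm 4/4) — PASS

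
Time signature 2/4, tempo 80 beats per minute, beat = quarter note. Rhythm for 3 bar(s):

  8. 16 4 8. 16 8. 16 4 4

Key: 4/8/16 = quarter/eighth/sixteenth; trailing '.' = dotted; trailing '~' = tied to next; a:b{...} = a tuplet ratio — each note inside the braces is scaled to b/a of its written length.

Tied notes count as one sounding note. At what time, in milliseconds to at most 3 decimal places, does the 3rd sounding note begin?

1. 0.0ms @ 0 + 562.5ms (3/4)
2. 562.5ms @ 3/4 + 187.5ms (1/4)
3. 750.0ms @ 1 + 750.0ms (1)
4. 1500.0ms @ 2 + 562.5ms (3/4)
5. 2062.5ms @ 11/4 + 187.5ms (1/4)
6. 2250.0ms @ 3 + 562.5ms (3/4)
7. 2812.5ms @ 15/4 + 187.5ms (1/4)
8. 3000.0ms @ 4 + 750.0ms (1)
9. 3750.0ms @ 5 + 750.0ms (1)

note 3 onset = 1b = 750.0ms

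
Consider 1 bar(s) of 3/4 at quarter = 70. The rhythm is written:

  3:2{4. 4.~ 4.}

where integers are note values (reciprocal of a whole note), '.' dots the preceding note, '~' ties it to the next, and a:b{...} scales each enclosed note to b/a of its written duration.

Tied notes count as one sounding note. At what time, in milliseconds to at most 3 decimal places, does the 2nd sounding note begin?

note 2 onset = 1b = 857.143ms

1. 0.0ms @ 0 + 857.143ms (1)
2. 857.143ms @ 1 + 1714.286ms (2)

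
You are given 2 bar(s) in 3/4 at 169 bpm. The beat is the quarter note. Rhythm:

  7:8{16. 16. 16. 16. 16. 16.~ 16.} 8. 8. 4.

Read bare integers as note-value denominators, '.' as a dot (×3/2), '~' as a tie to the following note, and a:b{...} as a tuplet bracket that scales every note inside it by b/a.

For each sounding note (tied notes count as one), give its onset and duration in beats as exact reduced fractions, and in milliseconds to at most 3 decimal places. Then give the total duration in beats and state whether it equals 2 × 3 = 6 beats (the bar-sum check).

1) 0.0ms=0b +152.156ms=3/7b
2) 152.156ms=3/7b +152.156ms=3/7b
3) 304.311ms=6/7b +152.156ms=3/7b
4) 456.467ms=9/7b +152.156ms=3/7b
5) 608.622ms=12/7b +152.156ms=3/7b
6) 760.778ms=15/7b +304.311ms=6/7b
7) 1065.089ms=3b +266.272ms=3/4b
8) 1331.361ms=15/4b +266.272ms=3/4b
9) 1597.633ms=9/2b +532.544ms=3/2b
Σ=6b of 6 (169bpm 3/4) — PASS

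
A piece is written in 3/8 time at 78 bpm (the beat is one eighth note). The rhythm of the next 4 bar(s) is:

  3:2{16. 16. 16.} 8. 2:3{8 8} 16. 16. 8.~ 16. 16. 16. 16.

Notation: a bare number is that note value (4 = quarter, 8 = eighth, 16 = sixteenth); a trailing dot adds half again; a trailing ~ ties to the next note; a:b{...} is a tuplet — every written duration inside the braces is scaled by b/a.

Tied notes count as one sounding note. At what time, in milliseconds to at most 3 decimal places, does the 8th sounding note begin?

note 8 onset = 27/4b = 5192.308ms

1. 0.0ms @ 0 + 384.615ms (1/2)
2. 384.615ms @ 1/2 + 384.615ms (1/2)
3. 769.231ms @ 1 + 384.615ms (1/2)
4. 1153.846ms @ 3/2 + 1153.846ms (3/2)
5. 2307.692ms @ 3 + 1153.846ms (3/2)
6. 3461.538ms @ 9/2 + 1153.846ms (3/2)
7. 4615.385ms @ 6 + 576.923ms (3/4)
8. 5192.308ms @ 27/4 + 576.923ms (3/4)
9. 5769.231ms @ 15/2 + 1730.769ms (9/4)
10. 7500.0ms @ 39/4 + 576.923ms (3/4)
11. 8076.923ms @ 21/2 + 576.923ms (3/4)
12. 8653.846ms @ 45/4 + 576.923ms (3/4)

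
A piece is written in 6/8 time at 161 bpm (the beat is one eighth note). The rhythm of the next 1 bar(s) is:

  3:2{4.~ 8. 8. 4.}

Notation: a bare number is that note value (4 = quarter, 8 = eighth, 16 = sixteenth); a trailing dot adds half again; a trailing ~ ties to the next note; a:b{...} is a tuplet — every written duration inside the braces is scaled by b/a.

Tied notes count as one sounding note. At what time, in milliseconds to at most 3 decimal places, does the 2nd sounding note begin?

note 2 onset = 3b = 1118.012ms

1. 0.0ms @ 0 + 1118.012ms (3)
2. 1118.012ms @ 3 + 372.671ms (1)
3. 1490.683ms @ 4 + 745.342ms (2)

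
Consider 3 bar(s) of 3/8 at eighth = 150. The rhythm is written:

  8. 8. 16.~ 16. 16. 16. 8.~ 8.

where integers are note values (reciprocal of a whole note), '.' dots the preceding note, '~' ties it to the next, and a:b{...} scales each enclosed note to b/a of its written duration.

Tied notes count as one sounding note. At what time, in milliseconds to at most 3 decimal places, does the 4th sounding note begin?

1. 0.0ms @ 0 + 600.0ms (3/2)
2. 600.0ms @ 3/2 + 600.0ms (3/2)
3. 1200.0ms @ 3 + 600.0ms (3/2)
4. 1800.0ms @ 9/2 + 300.0ms (3/4)
5. 2100.0ms @ 21/4 + 300.0ms (3/4)
6. 2400.0ms @ 6 + 1200.0ms (3)

note 4 onset = 9/2b = 1800.0ms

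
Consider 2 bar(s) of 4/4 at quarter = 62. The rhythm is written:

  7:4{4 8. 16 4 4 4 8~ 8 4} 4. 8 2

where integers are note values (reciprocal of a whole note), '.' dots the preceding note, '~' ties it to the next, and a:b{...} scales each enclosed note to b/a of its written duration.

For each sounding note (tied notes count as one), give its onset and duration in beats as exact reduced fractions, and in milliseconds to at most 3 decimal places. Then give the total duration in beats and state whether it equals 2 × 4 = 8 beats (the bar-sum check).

1) 0.0ms=0b +552.995ms=4/7b
2) 552.995ms=4/7b +414.747ms=3/7b
3) 967.742ms=1b +138.249ms=1/7b
4) 1105.991ms=8/7b +552.995ms=4/7b
5) 1658.986ms=12/7b +552.995ms=4/7b
6) 2211.982ms=16/7b +552.995ms=4/7b
7) 2764.977ms=20/7b +552.995ms=4/7b
8) 3317.972ms=24/7b +552.995ms=4/7b
9) 3870.968ms=4b +1451.613ms=3/2b
10) 5322.581ms=11/2b +483.871ms=1/2b
11) 5806.452ms=6b +1935.484ms=2b
Σ=8b of 8 (62bpm 4/4) — PASS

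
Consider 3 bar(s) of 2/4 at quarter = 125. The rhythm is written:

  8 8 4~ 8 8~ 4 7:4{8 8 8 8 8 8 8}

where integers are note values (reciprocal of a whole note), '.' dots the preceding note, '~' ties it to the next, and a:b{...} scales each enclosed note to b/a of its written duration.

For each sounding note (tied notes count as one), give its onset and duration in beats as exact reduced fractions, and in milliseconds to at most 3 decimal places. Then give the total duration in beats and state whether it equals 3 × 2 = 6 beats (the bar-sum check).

1) 0.0ms=0b +240.0ms=1/2b
2) 240.0ms=1/2b +240.0ms=1/2b
3) 480.0ms=1b +720.0ms=3/2b
4) 1200.0ms=5/2b +720.0ms=3/2b
5) 1920.0ms=4b +137.143ms=2/7b
6) 2057.143ms=30/7b +137.143ms=2/7b
7) 2194.286ms=32/7b +137.143ms=2/7b
8) 2331.429ms=34/7b +137.143ms=2/7b
9) 2468.571ms=36/7b +137.143ms=2/7b
10) 2605.714ms=38/7b +137.143ms=2/7b
11) 2742.857ms=40/7b +137.143ms=2/7b
Σ=6b of 6 (125bpm 2/4) — PASS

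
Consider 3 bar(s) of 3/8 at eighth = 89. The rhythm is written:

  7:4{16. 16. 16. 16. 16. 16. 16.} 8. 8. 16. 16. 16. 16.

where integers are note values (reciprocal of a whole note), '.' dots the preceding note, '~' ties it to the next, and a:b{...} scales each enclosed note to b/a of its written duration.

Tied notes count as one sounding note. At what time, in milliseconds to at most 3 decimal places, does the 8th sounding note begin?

1. 0.0ms @ 0 + 288.925ms (3/7)
2. 288.925ms @ 3/7 + 288.925ms (3/7)
3. 577.849ms @ 6/7 + 288.925ms (3/7)
4. 866.774ms @ 9/7 + 288.925ms (3/7)
5. 1155.698ms @ 12/7 + 288.925ms (3/7)
6. 1444.623ms @ 15/7 + 288.925ms (3/7)
7. 1733.547ms @ 18/7 + 288.925ms (3/7)
8. 2022.472ms @ 3 + 1011.236ms (3/2)
9. 3033.708ms @ 9/2 + 1011.236ms (3/2)
10. 4044.944ms @ 6 + 505.618ms (3/4)
11. 4550.562ms @ 27/4 + 505.618ms (3/4)
12. 5056.18ms @ 15/2 + 505.618ms (3/4)
13. 5561.798ms @ 33/4 + 505.618ms (3/4)

note 8 onset = 3b = 2022.472ms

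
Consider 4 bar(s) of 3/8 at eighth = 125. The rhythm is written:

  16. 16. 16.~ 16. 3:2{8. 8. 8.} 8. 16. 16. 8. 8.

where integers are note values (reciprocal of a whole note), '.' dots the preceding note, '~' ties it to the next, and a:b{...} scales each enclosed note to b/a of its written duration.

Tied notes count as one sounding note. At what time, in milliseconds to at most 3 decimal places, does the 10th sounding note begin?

note 10 onset = 9b = 4320.0ms

1. 0.0ms @ 0 + 360.0ms (3/4)
2. 360.0ms @ 3/4 + 360.0ms (3/4)
3. 720.0ms @ 3/2 + 720.0ms (3/2)
4. 1440.0ms @ 3 + 480.0ms (1)
5. 1920.0ms @ 4 + 480.0ms (1)
6. 2400.0ms @ 5 + 480.0ms (1)
7. 2880.0ms @ 6 + 720.0ms (3/2)
8. 3600.0ms @ 15/2 + 360.0ms (3/4)
9. 3960.0ms @ 33/4 + 360.0ms (3/4)
10. 4320.0ms @ 9 + 720.0ms (3/2)
11. 5040.0ms @ 21/2 + 720.0ms (3/2)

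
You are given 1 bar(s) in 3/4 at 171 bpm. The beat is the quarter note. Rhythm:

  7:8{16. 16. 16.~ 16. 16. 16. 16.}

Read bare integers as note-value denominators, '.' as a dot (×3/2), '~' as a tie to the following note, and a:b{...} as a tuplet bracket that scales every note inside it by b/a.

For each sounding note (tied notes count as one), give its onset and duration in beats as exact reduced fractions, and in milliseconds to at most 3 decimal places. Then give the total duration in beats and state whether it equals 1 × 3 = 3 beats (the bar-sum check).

1) 0.0ms=0b +150.376ms=3/7b
2) 150.376ms=3/7b +150.376ms=3/7b
3) 300.752ms=6/7b +300.752ms=6/7b
4) 601.504ms=12/7b +150.376ms=3/7b
5) 751.88ms=15/7b +150.376ms=3/7b
6) 902.256ms=18/7b +150.376ms=3/7b
Σ=3b of 3 (171bpm 3/4) — PASS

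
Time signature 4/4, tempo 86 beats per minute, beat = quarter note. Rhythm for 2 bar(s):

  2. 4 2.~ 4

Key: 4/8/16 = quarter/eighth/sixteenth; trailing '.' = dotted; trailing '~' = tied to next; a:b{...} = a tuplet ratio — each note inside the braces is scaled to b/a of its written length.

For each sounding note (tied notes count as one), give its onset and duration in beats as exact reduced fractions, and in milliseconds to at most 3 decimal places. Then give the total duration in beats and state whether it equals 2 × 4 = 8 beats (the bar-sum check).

1) 0.0ms=0b +2093.023ms=3b
2) 2093.023ms=3b +697.674ms=1b
3) 2790.698ms=4b +2790.698ms=4b
Σ=8b of 8 (86bpm 4/4) — PASS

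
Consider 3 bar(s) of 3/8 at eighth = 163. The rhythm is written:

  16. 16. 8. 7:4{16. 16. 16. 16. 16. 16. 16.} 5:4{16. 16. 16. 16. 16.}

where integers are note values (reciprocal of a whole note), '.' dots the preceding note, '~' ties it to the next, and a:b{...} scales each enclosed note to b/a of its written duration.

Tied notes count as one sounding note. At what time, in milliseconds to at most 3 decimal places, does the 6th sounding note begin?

note 6 onset = 27/7b = 1419.807ms

1. 0.0ms @ 0 + 276.074ms (3/4)
2. 276.074ms @ 3/4 + 276.074ms (3/4)
3. 552.147ms @ 3/2 + 552.147ms (3/2)
4. 1104.294ms @ 3 + 157.756ms (3/7)
5. 1262.051ms @ 24/7 + 157.756ms (3/7)
6. 1419.807ms @ 27/7 + 157.756ms (3/7)
7. 1577.564ms @ 30/7 + 157.756ms (3/7)
8. 1735.32ms @ 33/7 + 157.756ms (3/7)
9. 1893.076ms @ 36/7 + 157.756ms (3/7)
10. 2050.833ms @ 39/7 + 157.756ms (3/7)
11. 2208.589ms @ 6 + 220.859ms (3/5)
12. 2429.448ms @ 33/5 + 220.859ms (3/5)
13. 2650.307ms @ 36/5 + 220.859ms (3/5)
14. 2871.166ms @ 39/5 + 220.859ms (3/5)
15. 3092.025ms @ 42/5 + 220.859ms (3/5)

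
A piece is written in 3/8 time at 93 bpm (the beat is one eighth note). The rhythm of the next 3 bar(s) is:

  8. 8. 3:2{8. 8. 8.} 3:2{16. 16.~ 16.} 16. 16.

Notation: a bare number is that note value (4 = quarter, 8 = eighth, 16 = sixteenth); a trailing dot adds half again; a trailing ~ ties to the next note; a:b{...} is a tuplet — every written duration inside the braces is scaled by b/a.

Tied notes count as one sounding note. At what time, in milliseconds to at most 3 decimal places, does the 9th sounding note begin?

1. 0.0ms @ 0 + 967.742ms (3/2)
2. 967.742ms @ 3/2 + 967.742ms (3/2)
3. 1935.484ms @ 3 + 645.161ms (1)
4. 2580.645ms @ 4 + 645.161ms (1)
5. 3225.806ms @ 5 + 645.161ms (1)
6. 3870.968ms @ 6 + 322.581ms (1/2)
7. 4193.548ms @ 13/2 + 645.161ms (1)
8. 4838.71ms @ 15/2 + 483.871ms (3/4)
9. 5322.581ms @ 33/4 + 483.871ms (3/4)

note 9 onset = 33/4b = 5322.581ms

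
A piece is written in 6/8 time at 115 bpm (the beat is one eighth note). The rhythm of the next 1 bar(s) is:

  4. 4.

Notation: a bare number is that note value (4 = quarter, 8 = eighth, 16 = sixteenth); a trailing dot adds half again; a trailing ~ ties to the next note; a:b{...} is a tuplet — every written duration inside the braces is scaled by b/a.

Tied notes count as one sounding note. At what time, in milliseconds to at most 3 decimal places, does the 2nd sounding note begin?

1. 0.0ms @ 0 + 1565.217ms (3)
2. 1565.217ms @ 3 + 1565.217ms (3)

note 2 onset = 3b = 1565.217ms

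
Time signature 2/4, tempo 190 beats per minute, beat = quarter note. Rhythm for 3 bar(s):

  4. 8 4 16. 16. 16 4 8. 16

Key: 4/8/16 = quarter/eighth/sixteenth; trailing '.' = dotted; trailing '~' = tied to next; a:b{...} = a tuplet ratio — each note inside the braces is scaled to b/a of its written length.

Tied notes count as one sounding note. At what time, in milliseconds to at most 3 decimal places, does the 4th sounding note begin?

1. 0.0ms @ 0 + 473.684ms (3/2)
2. 473.684ms @ 3/2 + 157.895ms (1/2)
3. 631.579ms @ 2 + 315.789ms (1)
4. 947.368ms @ 3 + 118.421ms (3/8)
5. 1065.789ms @ 27/8 + 118.421ms (3/8)
6. 1184.211ms @ 15/4 + 78.947ms (1/4)
7. 1263.158ms @ 4 + 315.789ms (1)
8. 1578.947ms @ 5 + 236.842ms (3/4)
9. 1815.789ms @ 23/4 + 78.947ms (1/4)

note 4 onset = 3b = 947.368ms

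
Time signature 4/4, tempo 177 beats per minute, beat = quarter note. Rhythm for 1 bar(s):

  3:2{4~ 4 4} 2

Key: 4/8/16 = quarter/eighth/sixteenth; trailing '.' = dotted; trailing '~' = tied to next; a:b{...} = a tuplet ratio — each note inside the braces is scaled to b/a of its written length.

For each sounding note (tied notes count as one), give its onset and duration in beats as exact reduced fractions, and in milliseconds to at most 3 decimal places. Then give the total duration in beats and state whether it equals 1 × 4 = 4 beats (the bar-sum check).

1) 0.0ms=0b +451.977ms=4/3b
2) 451.977ms=4/3b +225.989ms=2/3b
3) 677.966ms=2b +677.966ms=2b
Σ=4b of 4 (177bpm 4/4) — PASS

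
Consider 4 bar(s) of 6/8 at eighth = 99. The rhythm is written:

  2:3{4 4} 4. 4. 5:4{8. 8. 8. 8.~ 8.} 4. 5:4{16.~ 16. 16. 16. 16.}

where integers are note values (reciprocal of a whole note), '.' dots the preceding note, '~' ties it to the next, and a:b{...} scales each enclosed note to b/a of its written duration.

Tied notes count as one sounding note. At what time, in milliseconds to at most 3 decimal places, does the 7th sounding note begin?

1. 0.0ms @ 0 + 1818.182ms (3)
2. 1818.182ms @ 3 + 1818.182ms (3)
3. 3636.364ms @ 6 + 1818.182ms (3)
4. 5454.545ms @ 9 + 1818.182ms (3)
5. 7272.727ms @ 12 + 727.273ms (6/5)
6. 8000.0ms @ 66/5 + 727.273ms (6/5)
7. 8727.273ms @ 72/5 + 727.273ms (6/5)
8. 9454.545ms @ 78/5 + 1454.545ms (12/5)
9. 10909.091ms @ 18 + 1818.182ms (3)
10. 12727.273ms @ 21 + 727.273ms (6/5)
11. 13454.545ms @ 111/5 + 363.636ms (3/5)
12. 13818.182ms @ 114/5 + 363.636ms (3/5)
13. 14181.818ms @ 117/5 + 363.636ms (3/5)

note 7 onset = 72/5b = 8727.273ms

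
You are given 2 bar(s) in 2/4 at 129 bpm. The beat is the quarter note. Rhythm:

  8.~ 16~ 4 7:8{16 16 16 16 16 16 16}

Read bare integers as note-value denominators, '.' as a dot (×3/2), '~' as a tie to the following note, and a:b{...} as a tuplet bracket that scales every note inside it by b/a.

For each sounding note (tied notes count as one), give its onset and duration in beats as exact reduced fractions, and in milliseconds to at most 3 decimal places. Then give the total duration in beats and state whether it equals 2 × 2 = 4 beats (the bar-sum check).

1) 0.0ms=0b +930.233ms=2b
2) 930.233ms=2b +132.89ms=2/7b
3) 1063.123ms=16/7b +132.89ms=2/7b
4) 1196.013ms=18/7b +132.89ms=2/7b
5) 1328.904ms=20/7b +132.89ms=2/7b
6) 1461.794ms=22/7b +132.89ms=2/7b
7) 1594.684ms=24/7b +132.89ms=2/7b
8) 1727.575ms=26/7b +132.89ms=2/7b
Σ=4b of 4 (129bpm 2/4) — PASS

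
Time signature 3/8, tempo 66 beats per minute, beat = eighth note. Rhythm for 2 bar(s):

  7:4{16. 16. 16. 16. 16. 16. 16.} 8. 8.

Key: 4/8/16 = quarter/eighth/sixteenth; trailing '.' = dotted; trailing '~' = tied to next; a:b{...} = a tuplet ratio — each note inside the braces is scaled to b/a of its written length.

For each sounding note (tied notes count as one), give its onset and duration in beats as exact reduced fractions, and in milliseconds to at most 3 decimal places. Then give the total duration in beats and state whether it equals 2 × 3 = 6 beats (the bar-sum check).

1) 0.0ms=0b +389.61ms=3/7b
2) 389.61ms=3/7b +389.61ms=3/7b
3) 779.221ms=6/7b +389.61ms=3/7b
4) 1168.831ms=9/7b +389.61ms=3/7b
5) 1558.442ms=12/7b +389.61ms=3/7b
6) 1948.052ms=15/7b +389.61ms=3/7b
7) 2337.662ms=18/7b +389.61ms=3/7b
8) 2727.273ms=3b +1363.636ms=3/2b
9) 4090.909ms=9/2b +1363.636ms=3/2b
Σ=6b of 6 (66bpm 3/8) — PASS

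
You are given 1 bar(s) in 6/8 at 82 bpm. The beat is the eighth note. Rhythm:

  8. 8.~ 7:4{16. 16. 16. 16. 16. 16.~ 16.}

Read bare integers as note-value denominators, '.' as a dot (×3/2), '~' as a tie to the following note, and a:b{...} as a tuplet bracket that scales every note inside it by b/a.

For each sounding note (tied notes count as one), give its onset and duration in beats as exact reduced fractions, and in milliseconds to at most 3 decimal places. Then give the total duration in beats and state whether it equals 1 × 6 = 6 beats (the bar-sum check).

1) 0.0ms=0b +1097.561ms=3/2b
2) 1097.561ms=3/2b +1411.15ms=27/14b
3) 2508.711ms=24/7b +313.589ms=3/7b
4) 2822.3ms=27/7b +313.589ms=3/7b
5) 3135.889ms=30/7b +313.589ms=3/7b
6) 3449.477ms=33/7b +313.589ms=3/7b
7) 3763.066ms=36/7b +627.178ms=6/7b
Σ=6b of 6 (82bpm 6/8) — PASS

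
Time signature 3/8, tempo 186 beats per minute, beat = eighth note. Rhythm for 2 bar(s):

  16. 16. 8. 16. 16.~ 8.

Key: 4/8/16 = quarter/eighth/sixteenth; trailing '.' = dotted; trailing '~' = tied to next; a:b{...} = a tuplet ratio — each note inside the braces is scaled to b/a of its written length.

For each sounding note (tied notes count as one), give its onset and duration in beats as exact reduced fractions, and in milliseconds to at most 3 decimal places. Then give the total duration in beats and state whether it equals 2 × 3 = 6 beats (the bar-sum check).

1) 0.0ms=0b +241.935ms=3/4b
2) 241.935ms=3/4b +241.935ms=3/4b
3) 483.871ms=3/2b +483.871ms=3/2b
4) 967.742ms=3b +241.935ms=3/4b
5) 1209.677ms=15/4b +725.806ms=9/4b
Σ=6b of 6 (186bpm 3/8) — PASS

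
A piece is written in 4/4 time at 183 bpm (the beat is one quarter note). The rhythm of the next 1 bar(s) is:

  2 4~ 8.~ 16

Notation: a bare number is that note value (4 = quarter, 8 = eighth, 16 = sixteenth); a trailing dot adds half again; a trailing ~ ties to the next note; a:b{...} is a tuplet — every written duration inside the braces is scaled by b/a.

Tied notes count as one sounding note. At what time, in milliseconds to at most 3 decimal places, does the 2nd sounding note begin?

note 2 onset = 2b = 655.738ms

1. 0.0ms @ 0 + 655.738ms (2)
2. 655.738ms @ 2 + 655.738ms (2)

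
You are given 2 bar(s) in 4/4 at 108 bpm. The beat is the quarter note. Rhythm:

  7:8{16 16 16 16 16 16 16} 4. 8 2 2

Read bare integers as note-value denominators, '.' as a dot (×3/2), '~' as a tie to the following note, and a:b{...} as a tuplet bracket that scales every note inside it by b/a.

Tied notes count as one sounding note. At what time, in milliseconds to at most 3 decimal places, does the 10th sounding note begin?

1. 0.0ms @ 0 + 158.73ms (2/7)
2. 158.73ms @ 2/7 + 158.73ms (2/7)
3. 317.46ms @ 4/7 + 158.73ms (2/7)
4. 476.19ms @ 6/7 + 158.73ms (2/7)
5. 634.921ms @ 8/7 + 158.73ms (2/7)
6. 793.651ms @ 10/7 + 158.73ms (2/7)
7. 952.381ms @ 12/7 + 158.73ms (2/7)
8. 1111.111ms @ 2 + 833.333ms (3/2)
9. 1944.444ms @ 7/2 + 277.778ms (1/2)
10. 2222.222ms @ 4 + 1111.111ms (2)
11. 3333.333ms @ 6 + 1111.111ms (2)

note 10 onset = 4b = 2222.222ms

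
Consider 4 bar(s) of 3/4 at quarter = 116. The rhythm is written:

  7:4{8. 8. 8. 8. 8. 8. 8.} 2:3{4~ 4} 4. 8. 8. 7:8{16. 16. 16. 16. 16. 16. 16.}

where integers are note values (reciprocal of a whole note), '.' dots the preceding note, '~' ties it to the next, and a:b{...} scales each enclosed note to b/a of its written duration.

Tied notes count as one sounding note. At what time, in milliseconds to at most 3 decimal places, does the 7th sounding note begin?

1. 0.0ms @ 0 + 221.675ms (3/7)
2. 221.675ms @ 3/7 + 221.675ms (3/7)
3. 443.35ms @ 6/7 + 221.675ms (3/7)
4. 665.025ms @ 9/7 + 221.675ms (3/7)
5. 886.7ms @ 12/7 + 221.675ms (3/7)
6. 1108.374ms @ 15/7 + 221.675ms (3/7)
7. 1330.049ms @ 18/7 + 221.675ms (3/7)
8. 1551.724ms @ 3 + 1551.724ms (3)
9. 3103.448ms @ 6 + 775.862ms (3/2)
10. 3879.31ms @ 15/2 + 387.931ms (3/4)
11. 4267.241ms @ 33/4 + 387.931ms (3/4)
12. 4655.172ms @ 9 + 221.675ms (3/7)
13. 4876.847ms @ 66/7 + 221.675ms (3/7)
14. 5098.522ms @ 69/7 + 221.675ms (3/7)
15. 5320.197ms @ 72/7 + 221.675ms (3/7)
16. 5541.872ms @ 75/7 + 221.675ms (3/7)
17. 5763.547ms @ 78/7 + 221.675ms (3/7)
18. 5985.222ms @ 81/7 + 221.675ms (3/7)

note 7 onset = 18/7b = 1330.049ms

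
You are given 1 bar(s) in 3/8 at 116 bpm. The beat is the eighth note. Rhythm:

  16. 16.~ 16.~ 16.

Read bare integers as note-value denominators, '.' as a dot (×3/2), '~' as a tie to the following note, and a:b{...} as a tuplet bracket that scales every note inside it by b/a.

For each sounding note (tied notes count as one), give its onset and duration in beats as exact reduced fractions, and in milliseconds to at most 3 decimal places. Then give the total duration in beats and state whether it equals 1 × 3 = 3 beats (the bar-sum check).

1) 0.0ms=0b +387.931ms=3/4b
2) 387.931ms=3/4b +1163.793ms=9/4b
Σ=3b of 3 (116bpm 3/8) — PASS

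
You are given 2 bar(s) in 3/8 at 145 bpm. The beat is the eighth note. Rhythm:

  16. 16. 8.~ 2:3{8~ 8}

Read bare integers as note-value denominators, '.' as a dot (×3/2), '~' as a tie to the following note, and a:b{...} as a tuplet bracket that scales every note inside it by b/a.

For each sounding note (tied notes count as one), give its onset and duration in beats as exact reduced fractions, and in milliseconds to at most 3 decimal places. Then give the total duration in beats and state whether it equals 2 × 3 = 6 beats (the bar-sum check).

1) 0.0ms=0b +310.345ms=3/4b
2) 310.345ms=3/4b +310.345ms=3/4b
3) 620.69ms=3/2b +1862.069ms=9/2b
Σ=6b of 6 (145bpm 3/8) — PASS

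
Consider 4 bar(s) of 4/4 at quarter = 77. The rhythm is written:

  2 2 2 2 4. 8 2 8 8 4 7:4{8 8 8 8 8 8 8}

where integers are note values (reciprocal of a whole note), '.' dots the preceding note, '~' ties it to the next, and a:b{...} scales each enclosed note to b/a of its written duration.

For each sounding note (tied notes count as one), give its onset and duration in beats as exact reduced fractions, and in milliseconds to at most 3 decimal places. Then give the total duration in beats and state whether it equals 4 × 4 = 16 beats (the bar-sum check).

1) 0.0ms=0b +1558.442ms=2b
2) 1558.442ms=2b +1558.442ms=2b
3) 3116.883ms=4b +1558.442ms=2b
4) 4675.325ms=6b +1558.442ms=2b
5) 6233.766ms=8b +1168.831ms=3/2b
6) 7402.597ms=19/2b +389.61ms=1/2b
7) 7792.208ms=10b +1558.442ms=2b
8) 9350.649ms=12b +389.61ms=1/2b
9) 9740.26ms=25/2b +389.61ms=1/2b
10) 10129.87ms=13b +779.221ms=1b
11) 10909.091ms=14b +222.635ms=2/7b
12) 11131.725ms=100/7b +222.635ms=2/7b
13) 11354.36ms=102/7b +222.635ms=2/7b
14) 11576.994ms=104/7b +222.635ms=2/7b
15) 11799.629ms=106/7b +222.635ms=2/7b
16) 12022.263ms=108/7b +222.635ms=2/7b
17) 12244.898ms=110/7b +222.635ms=2/7b
Σ=16b of 16 (77bpm 4/4) — PASS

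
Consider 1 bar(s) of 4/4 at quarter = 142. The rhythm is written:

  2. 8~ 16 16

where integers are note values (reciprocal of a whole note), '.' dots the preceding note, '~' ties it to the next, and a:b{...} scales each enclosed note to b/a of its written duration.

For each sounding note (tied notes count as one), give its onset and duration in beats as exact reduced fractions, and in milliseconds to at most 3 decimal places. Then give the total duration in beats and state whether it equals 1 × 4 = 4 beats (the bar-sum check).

1) 0.0ms=0b +1267.606ms=3b
2) 1267.606ms=3b +316.901ms=3/4b
3) 1584.507ms=15/4b +105.634ms=1/4b
Σ=4b of 4 (142bpm 4/4) — PASS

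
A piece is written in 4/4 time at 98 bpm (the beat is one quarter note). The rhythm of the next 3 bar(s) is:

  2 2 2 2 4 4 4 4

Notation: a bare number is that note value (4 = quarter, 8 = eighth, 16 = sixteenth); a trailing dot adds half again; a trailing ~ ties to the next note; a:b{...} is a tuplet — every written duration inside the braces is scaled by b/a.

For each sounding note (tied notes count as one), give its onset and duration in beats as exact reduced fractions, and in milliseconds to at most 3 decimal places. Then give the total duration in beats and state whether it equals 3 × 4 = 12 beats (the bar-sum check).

1) 0.0ms=0b +1224.49ms=2b
2) 1224.49ms=2b +1224.49ms=2b
3) 2448.98ms=4b +1224.49ms=2b
4) 3673.469ms=6b +1224.49ms=2b
5) 4897.959ms=8b +612.245ms=1b
6) 5510.204ms=9b +612.245ms=1b
7) 6122.449ms=10b +612.245ms=1b
8) 6734.694ms=11b +612.245ms=1b
Σ=12b of 12 (98bpm 4/4) — PASS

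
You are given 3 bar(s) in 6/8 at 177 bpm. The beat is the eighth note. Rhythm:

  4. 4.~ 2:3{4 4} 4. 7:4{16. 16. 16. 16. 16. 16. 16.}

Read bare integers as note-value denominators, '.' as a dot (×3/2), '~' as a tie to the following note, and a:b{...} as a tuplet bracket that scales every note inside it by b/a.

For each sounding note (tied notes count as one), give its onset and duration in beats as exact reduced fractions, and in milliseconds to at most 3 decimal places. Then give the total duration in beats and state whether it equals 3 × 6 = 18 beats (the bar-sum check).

1) 0.0ms=0b +1016.949ms=3b
2) 1016.949ms=3b +2033.898ms=6b
3) 3050.847ms=9b +1016.949ms=3b
4) 4067.797ms=12b +1016.949ms=3b
5) 5084.746ms=15b +145.278ms=3/7b
6) 5230.024ms=108/7b +145.278ms=3/7b
7) 5375.303ms=111/7b +145.278ms=3/7b
8) 5520.581ms=114/7b +145.278ms=3/7b
9) 5665.86ms=117/7b +145.278ms=3/7b
10) 5811.138ms=120/7b +145.278ms=3/7b
11) 5956.416ms=123/7b +145.278ms=3/7b
Σ=18b of 18 (177bpm 6/8) — PASS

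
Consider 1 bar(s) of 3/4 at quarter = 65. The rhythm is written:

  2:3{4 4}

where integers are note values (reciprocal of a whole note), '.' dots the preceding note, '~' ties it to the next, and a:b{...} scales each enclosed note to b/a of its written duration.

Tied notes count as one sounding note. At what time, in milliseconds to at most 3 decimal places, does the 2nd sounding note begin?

1. 0.0ms @ 0 + 1384.615ms (3/2)
2. 1384.615ms @ 3/2 + 1384.615ms (3/2)

note 2 onset = 3/2b = 1384.615ms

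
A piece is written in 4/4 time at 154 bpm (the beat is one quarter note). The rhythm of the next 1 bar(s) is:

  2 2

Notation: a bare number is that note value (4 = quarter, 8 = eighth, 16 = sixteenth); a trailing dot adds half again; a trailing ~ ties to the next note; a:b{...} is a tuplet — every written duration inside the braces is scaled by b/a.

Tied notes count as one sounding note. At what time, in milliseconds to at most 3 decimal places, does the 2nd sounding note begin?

1. 0.0ms @ 0 + 779.221ms (2)
2. 779.221ms @ 2 + 779.221ms (2)

note 2 onset = 2b = 779.221ms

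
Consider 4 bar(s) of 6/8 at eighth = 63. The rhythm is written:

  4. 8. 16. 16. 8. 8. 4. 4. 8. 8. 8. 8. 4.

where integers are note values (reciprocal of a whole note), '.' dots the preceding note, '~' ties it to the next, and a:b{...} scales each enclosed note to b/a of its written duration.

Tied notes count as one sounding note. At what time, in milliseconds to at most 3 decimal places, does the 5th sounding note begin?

note 5 onset = 6b = 5714.286ms

1. 0.0ms @ 0 + 2857.143ms (3)
2. 2857.143ms @ 3 + 1428.571ms (3/2)
3. 4285.714ms @ 9/2 + 714.286ms (3/4)
4. 5000.0ms @ 21/4 + 714.286ms (3/4)
5. 5714.286ms @ 6 + 1428.571ms (3/2)
6. 7142.857ms @ 15/2 + 1428.571ms (3/2)
7. 8571.429ms @ 9 + 2857.143ms (3)
8. 11428.571ms @ 12 + 2857.143ms (3)
9. 14285.714ms @ 15 + 1428.571ms (3/2)
10. 15714.286ms @ 33/2 + 1428.571ms (3/2)
11. 17142.857ms @ 18 + 1428.571ms (3/2)
12. 18571.429ms @ 39/2 + 1428.571ms (3/2)
13. 20000.0ms @ 21 + 2857.143ms (3)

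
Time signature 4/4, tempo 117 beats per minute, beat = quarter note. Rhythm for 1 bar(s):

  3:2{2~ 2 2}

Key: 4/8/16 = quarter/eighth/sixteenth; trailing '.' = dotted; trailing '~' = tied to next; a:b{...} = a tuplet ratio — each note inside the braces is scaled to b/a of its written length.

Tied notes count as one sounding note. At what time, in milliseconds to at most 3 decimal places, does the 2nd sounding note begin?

1. 0.0ms @ 0 + 1367.521ms (8/3)
2. 1367.521ms @ 8/3 + 683.761ms (4/3)

note 2 onset = 8/3b = 1367.521ms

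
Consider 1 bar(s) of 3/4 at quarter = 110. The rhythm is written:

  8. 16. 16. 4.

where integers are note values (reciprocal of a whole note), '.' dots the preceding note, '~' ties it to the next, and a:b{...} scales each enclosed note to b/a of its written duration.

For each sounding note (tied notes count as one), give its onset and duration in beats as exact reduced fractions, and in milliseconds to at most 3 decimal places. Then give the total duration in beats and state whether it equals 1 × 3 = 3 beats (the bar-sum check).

1) 0.0ms=0b +409.091ms=3/4b
2) 409.091ms=3/4b +204.545ms=3/8b
3) 613.636ms=9/8b +204.545ms=3/8b
4) 818.182ms=3/2b +818.182ms=3/2b
Σ=3b of 3 (110bpm 3/4) — PASS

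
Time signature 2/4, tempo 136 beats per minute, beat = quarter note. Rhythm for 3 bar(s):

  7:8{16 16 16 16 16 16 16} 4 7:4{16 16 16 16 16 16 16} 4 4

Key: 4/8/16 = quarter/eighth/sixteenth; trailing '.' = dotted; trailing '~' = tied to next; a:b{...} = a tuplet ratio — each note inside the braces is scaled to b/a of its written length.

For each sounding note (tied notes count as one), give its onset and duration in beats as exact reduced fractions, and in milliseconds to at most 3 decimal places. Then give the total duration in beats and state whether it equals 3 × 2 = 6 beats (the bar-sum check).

1) 0.0ms=0b +126.05ms=2/7b
2) 126.05ms=2/7b +126.05ms=2/7b
3) 252.101ms=4/7b +126.05ms=2/7b
4) 378.151ms=6/7b +126.05ms=2/7b
5) 504.202ms=8/7b +126.05ms=2/7b
6) 630.252ms=10/7b +126.05ms=2/7b
7) 756.303ms=12/7b +126.05ms=2/7b
8) 882.353ms=2b +441.176ms=1b
9) 1323.529ms=3b +63.025ms=1/7b
10) 1386.555ms=22/7b +63.025ms=1/7b
11) 1449.58ms=23/7b +63.025ms=1/7b
12) 1512.605ms=24/7b +63.025ms=1/7b
13) 1575.63ms=25/7b +63.025ms=1/7b
14) 1638.655ms=26/7b +63.025ms=1/7b
15) 1701.681ms=27/7b +63.025ms=1/7b
16) 1764.706ms=4b +441.176ms=1b
17) 2205.882ms=5b +441.176ms=1b
Σ=6b of 6 (136bpm 2/4) — PASS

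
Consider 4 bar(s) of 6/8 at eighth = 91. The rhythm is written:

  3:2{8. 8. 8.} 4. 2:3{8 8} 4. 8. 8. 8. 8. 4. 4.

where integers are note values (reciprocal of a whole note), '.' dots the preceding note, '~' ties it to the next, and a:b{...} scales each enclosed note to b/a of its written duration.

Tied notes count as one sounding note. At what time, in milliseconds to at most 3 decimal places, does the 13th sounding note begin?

note 13 onset = 21b = 13846.154ms

1. 0.0ms @ 0 + 659.341ms (1)
2. 659.341ms @ 1 + 659.341ms (1)
3. 1318.681ms @ 2 + 659.341ms (1)
4. 1978.022ms @ 3 + 1978.022ms (3)
5. 3956.044ms @ 6 + 989.011ms (3/2)
6. 4945.055ms @ 15/2 + 989.011ms (3/2)
7. 5934.066ms @ 9 + 1978.022ms (3)
8. 7912.088ms @ 12 + 989.011ms (3/2)
9. 8901.099ms @ 27/2 + 989.011ms (3/2)
10. 9890.11ms @ 15 + 989.011ms (3/2)
11. 10879.121ms @ 33/2 + 989.011ms (3/2)
12. 11868.132ms @ 18 + 1978.022ms (3)
13. 13846.154ms @ 21 + 1978.022ms (3)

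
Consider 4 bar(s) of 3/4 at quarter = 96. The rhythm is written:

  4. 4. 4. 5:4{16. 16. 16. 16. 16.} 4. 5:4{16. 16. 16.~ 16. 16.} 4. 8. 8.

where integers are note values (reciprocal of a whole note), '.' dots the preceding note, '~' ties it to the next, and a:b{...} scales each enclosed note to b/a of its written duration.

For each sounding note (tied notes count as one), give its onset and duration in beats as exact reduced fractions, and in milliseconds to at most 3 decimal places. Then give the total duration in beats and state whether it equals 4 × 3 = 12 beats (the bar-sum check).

1) 0.0ms=0b +937.5ms=3/2b
2) 937.5ms=3/2b +937.5ms=3/2b
3) 1875.0ms=3b +937.5ms=3/2b
4) 2812.5ms=9/2b +187.5ms=3/10b
5) 3000.0ms=24/5b +187.5ms=3/10b
6) 3187.5ms=51/10b +187.5ms=3/10b
7) 3375.0ms=27/5b +187.5ms=3/10b
8) 3562.5ms=57/10b +187.5ms=3/10b
9) 3750.0ms=6b +937.5ms=3/2b
10) 4687.5ms=15/2b +187.5ms=3/10b
11) 4875.0ms=39/5b +187.5ms=3/10b
12) 5062.5ms=81/10b +375.0ms=3/5b
13) 5437.5ms=87/10b +187.5ms=3/10b
14) 5625.0ms=9b +937.5ms=3/2b
15) 6562.5ms=21/2b +468.75ms=3/4b
16) 7031.25ms=45/4b +468.75ms=3/4b
Σ=12b of 12 (96bpm 3/4) — PASS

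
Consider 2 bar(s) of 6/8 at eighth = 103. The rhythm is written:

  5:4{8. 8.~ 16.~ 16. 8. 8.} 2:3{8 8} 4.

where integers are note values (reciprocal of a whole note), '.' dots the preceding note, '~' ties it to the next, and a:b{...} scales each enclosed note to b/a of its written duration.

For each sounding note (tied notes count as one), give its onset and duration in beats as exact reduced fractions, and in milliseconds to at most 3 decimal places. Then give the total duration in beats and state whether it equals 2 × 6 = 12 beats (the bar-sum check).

1) 0.0ms=0b +699.029ms=6/5b
2) 699.029ms=6/5b +1398.058ms=12/5b
3) 2097.087ms=18/5b +699.029ms=6/5b
4) 2796.117ms=24/5b +699.029ms=6/5b
5) 3495.146ms=6b +873.786ms=3/2b
6) 4368.932ms=15/2b +873.786ms=3/2b
7) 5242.718ms=9b +1747.573ms=3b
Σ=12b of 12 (103bpm 6/8) — PASS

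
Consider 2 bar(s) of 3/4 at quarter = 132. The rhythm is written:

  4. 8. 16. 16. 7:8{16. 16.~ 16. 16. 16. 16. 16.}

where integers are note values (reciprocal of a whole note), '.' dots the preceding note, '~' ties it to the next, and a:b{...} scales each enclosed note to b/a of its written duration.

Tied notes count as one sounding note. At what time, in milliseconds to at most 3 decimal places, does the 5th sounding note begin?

note 5 onset = 3b = 1363.636ms

1. 0.0ms @ 0 + 681.818ms (3/2)
2. 681.818ms @ 3/2 + 340.909ms (3/4)
3. 1022.727ms @ 9/4 + 170.455ms (3/8)
4. 1193.182ms @ 21/8 + 170.455ms (3/8)
5. 1363.636ms @ 3 + 194.805ms (3/7)
6. 1558.442ms @ 24/7 + 389.61ms (6/7)
7. 1948.052ms @ 30/7 + 194.805ms (3/7)
8. 2142.857ms @ 33/7 + 194.805ms (3/7)
9. 2337.662ms @ 36/7 + 194.805ms (3/7)
10. 2532.468ms @ 39/7 + 194.805ms (3/7)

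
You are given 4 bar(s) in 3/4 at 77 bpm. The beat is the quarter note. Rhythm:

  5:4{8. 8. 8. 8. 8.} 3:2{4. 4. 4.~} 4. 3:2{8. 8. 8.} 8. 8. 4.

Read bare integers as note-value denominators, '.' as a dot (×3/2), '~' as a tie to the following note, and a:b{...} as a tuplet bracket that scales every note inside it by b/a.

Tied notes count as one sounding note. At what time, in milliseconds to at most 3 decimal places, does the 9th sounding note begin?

note 9 onset = 15/2b = 5844.156ms

1. 0.0ms @ 0 + 467.532ms (3/5)
2. 467.532ms @ 3/5 + 467.532ms (3/5)
3. 935.065ms @ 6/5 + 467.532ms (3/5)
4. 1402.597ms @ 9/5 + 467.532ms (3/5)
5. 1870.13ms @ 12/5 + 467.532ms (3/5)
6. 2337.662ms @ 3 + 779.221ms (1)
7. 3116.883ms @ 4 + 779.221ms (1)
8. 3896.104ms @ 5 + 1948.052ms (5/2)
9. 5844.156ms @ 15/2 + 389.61ms (1/2)
10. 6233.766ms @ 8 + 389.61ms (1/2)
11. 6623.377ms @ 17/2 + 389.61ms (1/2)
12. 7012.987ms @ 9 + 584.416ms (3/4)
13. 7597.403ms @ 39/4 + 584.416ms (3/4)
14. 8181.818ms @ 21/2 + 1168.831ms (3/2)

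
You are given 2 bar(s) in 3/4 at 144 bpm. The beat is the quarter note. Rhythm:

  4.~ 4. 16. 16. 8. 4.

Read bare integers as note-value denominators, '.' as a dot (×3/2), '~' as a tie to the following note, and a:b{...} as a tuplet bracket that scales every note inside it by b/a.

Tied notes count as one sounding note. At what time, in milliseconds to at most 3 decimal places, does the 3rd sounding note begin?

note 3 onset = 27/8b = 1406.25ms

1. 0.0ms @ 0 + 1250.0ms (3)
2. 1250.0ms @ 3 + 156.25ms (3/8)
3. 1406.25ms @ 27/8 + 156.25ms (3/8)
4. 1562.5ms @ 15/4 + 312.5ms (3/4)
5. 1875.0ms @ 9/2 + 625.0ms (3/2)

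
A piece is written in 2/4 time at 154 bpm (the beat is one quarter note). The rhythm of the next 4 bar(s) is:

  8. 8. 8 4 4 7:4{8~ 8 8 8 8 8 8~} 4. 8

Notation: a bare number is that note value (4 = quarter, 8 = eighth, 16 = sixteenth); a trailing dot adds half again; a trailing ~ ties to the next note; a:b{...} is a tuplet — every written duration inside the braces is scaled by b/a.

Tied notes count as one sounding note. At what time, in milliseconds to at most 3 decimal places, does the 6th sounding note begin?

note 6 onset = 4b = 1558.442ms

1. 0.0ms @ 0 + 292.208ms (3/4)
2. 292.208ms @ 3/4 + 292.208ms (3/4)
3. 584.416ms @ 3/2 + 194.805ms (1/2)
4. 779.221ms @ 2 + 389.61ms (1)
5. 1168.831ms @ 3 + 389.61ms (1)
6. 1558.442ms @ 4 + 222.635ms (4/7)
7. 1781.076ms @ 32/7 + 111.317ms (2/7)
8. 1892.393ms @ 34/7 + 111.317ms (2/7)
9. 2003.711ms @ 36/7 + 111.317ms (2/7)
10. 2115.028ms @ 38/7 + 111.317ms (2/7)
11. 2226.345ms @ 40/7 + 695.733ms (25/14)
12. 2922.078ms @ 15/2 + 194.805ms (1/2)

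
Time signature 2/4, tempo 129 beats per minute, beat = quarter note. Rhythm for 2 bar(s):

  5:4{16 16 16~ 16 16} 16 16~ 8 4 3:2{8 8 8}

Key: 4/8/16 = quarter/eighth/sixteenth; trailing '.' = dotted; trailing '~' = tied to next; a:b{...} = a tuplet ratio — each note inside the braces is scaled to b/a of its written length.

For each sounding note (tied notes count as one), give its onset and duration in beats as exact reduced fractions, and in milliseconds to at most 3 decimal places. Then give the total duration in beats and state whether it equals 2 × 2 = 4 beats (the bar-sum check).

1) 0.0ms=0b +93.023ms=1/5b
2) 93.023ms=1/5b +93.023ms=1/5b
3) 186.047ms=2/5b +186.047ms=2/5b
4) 372.093ms=4/5b +93.023ms=1/5b
5) 465.116ms=1b +116.279ms=1/4b
6) 581.395ms=5/4b +348.837ms=3/4b
7) 930.233ms=2b +465.116ms=1b
8) 1395.349ms=3b +155.039ms=1/3b
9) 1550.388ms=10/3b +155.039ms=1/3b
10) 1705.426ms=11/3b +155.039ms=1/3b
Σ=4b of 4 (129bpm 2/4) — PASS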